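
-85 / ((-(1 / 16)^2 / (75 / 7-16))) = -805120 / 7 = -115017.14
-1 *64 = -64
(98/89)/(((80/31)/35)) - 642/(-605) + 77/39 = 301881211/16799640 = 17.97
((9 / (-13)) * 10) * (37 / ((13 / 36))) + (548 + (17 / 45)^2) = -55168859 / 342225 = -161.21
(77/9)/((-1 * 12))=-77/108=-0.71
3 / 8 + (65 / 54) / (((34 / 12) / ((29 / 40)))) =209 / 306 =0.68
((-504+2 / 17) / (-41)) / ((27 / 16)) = 137056 / 18819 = 7.28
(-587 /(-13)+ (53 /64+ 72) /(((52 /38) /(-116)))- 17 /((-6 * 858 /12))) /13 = -84130547 /178464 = -471.41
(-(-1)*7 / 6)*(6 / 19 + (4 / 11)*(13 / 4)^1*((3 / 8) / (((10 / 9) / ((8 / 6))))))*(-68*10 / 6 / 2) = -140539 / 2508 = -56.04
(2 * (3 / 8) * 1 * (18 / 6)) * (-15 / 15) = -9 / 4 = -2.25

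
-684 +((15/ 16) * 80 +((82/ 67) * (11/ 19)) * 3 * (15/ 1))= -734667/ 1273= -577.11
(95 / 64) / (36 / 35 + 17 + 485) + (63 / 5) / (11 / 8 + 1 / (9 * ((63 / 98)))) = 46016504891 / 5650821760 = 8.14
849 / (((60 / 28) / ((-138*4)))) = -1093512 / 5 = -218702.40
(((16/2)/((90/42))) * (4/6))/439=0.01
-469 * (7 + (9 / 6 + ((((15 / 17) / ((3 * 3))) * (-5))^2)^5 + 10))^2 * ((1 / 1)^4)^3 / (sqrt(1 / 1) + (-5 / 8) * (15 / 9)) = 18198995638381546163865696029175909606122 / 4723699556917681191875375141408667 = 3852699.65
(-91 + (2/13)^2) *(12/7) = -184500/1183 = -155.96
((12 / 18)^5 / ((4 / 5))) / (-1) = -40 / 243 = -0.16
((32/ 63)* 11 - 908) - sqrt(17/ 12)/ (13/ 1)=-56852/ 63 - sqrt(51)/ 78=-902.50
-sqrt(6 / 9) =-sqrt(6) / 3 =-0.82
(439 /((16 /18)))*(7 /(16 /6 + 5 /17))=1410507 /1208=1167.64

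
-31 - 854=-885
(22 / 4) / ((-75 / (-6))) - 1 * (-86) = 2161 / 25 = 86.44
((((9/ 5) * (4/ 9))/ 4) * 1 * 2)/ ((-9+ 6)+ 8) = 2/ 25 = 0.08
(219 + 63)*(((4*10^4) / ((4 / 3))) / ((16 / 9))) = 4758750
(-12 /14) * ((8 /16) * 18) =-54 /7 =-7.71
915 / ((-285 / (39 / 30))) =-793 / 190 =-4.17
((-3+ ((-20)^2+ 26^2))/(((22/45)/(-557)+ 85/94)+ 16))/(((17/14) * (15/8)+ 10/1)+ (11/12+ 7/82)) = 34827188669280/7285370049593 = 4.78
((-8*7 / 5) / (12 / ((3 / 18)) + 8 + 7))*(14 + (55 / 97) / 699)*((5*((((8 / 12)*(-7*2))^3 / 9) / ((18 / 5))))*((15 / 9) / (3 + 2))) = 2917455484160 / 38702427021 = 75.38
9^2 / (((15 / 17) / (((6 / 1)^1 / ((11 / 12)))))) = 33048 / 55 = 600.87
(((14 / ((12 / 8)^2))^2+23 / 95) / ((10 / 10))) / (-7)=-299783 / 53865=-5.57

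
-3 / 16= -0.19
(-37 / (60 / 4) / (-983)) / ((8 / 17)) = 629 / 117960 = 0.01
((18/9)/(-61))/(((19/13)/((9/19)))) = -234/22021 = -0.01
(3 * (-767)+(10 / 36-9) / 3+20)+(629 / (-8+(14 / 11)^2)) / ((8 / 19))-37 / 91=-38216163919 / 15174432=-2518.46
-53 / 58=-0.91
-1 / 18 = -0.06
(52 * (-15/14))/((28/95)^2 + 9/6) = -7039500/200501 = -35.11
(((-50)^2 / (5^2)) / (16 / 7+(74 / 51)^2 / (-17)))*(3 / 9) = 515865 / 33457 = 15.42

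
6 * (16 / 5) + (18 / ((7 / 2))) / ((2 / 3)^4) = 6333 / 140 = 45.24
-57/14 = -4.07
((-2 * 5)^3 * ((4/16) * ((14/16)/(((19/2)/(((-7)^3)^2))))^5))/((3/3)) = -47352336533208097710339703242875/1267762688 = -37351104415220096547233.06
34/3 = 11.33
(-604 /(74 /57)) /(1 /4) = -68856 /37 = -1860.97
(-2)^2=4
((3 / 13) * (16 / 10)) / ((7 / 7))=24 / 65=0.37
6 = 6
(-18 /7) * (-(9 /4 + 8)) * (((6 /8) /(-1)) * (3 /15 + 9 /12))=-21033 /1120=-18.78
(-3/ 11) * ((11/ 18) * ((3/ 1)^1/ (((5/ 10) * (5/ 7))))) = -7/ 5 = -1.40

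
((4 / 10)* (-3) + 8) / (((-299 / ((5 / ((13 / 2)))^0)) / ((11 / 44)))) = -17 / 2990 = -0.01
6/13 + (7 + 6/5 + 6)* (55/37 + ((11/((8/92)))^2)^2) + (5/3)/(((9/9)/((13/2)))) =419765525895293/115440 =3636222504.29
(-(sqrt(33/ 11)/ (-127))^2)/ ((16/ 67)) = -201/ 258064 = -0.00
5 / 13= 0.38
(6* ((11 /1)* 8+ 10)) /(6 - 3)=196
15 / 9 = 5 / 3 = 1.67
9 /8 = 1.12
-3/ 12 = -0.25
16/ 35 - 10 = -334/ 35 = -9.54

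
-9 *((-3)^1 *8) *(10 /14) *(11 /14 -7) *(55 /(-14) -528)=174930030 /343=510000.09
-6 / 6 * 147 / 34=-147 / 34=-4.32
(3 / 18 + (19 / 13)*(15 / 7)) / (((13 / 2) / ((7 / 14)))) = 1801 / 7098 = 0.25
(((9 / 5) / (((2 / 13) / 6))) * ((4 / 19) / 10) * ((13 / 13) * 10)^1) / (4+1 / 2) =312 / 95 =3.28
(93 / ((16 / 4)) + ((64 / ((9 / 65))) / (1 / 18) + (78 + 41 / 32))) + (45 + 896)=299633 / 32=9363.53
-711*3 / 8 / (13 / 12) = -6399 / 26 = -246.12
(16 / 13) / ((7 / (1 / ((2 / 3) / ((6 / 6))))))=24 / 91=0.26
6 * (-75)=-450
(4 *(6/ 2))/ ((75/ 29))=116/ 25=4.64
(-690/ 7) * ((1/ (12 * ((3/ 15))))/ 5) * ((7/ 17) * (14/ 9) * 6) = -1610/ 51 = -31.57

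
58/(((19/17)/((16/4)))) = 3944/19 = 207.58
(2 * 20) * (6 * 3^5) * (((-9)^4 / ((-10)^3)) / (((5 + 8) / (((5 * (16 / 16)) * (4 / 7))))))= -84096.16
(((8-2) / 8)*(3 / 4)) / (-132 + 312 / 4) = -1 / 96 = -0.01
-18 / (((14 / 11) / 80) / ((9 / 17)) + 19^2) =-71280 / 1429679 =-0.05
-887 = -887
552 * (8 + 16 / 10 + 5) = 40296 / 5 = 8059.20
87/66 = 29/22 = 1.32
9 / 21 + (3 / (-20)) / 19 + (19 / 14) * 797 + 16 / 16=2880949 / 2660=1083.06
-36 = -36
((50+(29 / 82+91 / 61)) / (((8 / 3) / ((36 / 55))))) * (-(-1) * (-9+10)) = 7001937 / 550220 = 12.73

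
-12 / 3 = -4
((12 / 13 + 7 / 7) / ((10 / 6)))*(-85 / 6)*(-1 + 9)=-1700 / 13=-130.77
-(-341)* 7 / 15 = 2387 / 15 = 159.13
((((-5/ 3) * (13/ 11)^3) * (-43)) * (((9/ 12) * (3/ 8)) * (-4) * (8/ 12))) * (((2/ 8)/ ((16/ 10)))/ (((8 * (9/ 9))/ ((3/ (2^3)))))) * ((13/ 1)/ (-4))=92109225/ 43614208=2.11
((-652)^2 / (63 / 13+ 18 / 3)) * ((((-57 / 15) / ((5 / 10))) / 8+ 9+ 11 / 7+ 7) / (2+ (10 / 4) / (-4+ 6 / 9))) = 12859821104 / 24675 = 521168.03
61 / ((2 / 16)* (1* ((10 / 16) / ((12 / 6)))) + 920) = 7808 / 117765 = 0.07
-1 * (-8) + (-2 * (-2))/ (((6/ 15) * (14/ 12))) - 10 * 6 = -304/ 7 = -43.43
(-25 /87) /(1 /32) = -800 /87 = -9.20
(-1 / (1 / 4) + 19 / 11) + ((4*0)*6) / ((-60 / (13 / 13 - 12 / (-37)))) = -25 / 11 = -2.27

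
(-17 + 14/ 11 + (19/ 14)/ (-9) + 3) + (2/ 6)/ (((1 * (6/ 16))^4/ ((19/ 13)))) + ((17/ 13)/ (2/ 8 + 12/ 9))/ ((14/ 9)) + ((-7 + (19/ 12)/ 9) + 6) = 211937123/ 18486468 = 11.46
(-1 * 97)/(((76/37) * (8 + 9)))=-3589/1292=-2.78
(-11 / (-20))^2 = 121 / 400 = 0.30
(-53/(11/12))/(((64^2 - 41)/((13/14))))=-4134/312235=-0.01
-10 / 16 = -5 / 8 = -0.62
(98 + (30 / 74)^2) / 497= 134387 / 680393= 0.20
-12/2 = -6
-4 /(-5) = 4 /5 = 0.80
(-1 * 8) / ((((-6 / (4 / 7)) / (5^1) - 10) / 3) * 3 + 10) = 80 / 21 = 3.81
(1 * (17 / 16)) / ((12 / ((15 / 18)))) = 85 / 1152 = 0.07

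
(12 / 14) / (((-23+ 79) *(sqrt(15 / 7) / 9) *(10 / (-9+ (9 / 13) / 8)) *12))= -2781 *sqrt(105) / 4076800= -0.01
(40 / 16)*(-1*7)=-35 / 2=-17.50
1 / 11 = 0.09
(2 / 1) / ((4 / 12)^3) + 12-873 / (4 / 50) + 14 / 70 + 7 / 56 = -433847 / 40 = -10846.18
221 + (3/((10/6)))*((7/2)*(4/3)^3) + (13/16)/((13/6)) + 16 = 252.31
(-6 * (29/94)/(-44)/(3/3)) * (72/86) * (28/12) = 1827/22231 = 0.08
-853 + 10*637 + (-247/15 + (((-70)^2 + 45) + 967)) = 171188/15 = 11412.53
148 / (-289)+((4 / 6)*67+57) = 87701 / 867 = 101.15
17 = 17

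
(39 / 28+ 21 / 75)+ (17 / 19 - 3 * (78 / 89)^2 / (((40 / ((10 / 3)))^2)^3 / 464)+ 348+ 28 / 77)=175682968925333 / 500619873600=350.93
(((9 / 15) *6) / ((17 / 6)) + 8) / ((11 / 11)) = 788 / 85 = 9.27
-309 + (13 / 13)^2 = -308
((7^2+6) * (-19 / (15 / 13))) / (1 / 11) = -29887 / 3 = -9962.33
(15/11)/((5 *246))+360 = 324721/902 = 360.00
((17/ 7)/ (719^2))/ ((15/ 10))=34/ 10856181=0.00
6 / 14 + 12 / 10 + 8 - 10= -13 / 35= -0.37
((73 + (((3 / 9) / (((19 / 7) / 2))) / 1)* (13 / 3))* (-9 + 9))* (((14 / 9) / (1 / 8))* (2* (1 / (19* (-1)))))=0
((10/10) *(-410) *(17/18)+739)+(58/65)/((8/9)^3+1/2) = 361510946/1025505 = 352.52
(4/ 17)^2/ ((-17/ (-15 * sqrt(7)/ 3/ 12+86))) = -0.28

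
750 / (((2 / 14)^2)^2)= 1800750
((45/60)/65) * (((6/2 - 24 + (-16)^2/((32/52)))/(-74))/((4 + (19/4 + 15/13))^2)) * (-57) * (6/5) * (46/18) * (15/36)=448799/9813325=0.05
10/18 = 5/9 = 0.56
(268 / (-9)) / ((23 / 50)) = -13400 / 207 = -64.73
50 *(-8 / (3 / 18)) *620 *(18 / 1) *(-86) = 2303424000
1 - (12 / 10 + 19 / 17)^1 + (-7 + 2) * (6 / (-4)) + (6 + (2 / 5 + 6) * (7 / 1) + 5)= 10537 / 170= 61.98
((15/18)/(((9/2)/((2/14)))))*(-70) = -50/27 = -1.85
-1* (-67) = 67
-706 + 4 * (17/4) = -689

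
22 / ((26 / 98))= 1078 / 13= 82.92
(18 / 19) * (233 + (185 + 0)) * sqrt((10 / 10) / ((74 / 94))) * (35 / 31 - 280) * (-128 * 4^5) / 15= 29914300416 * sqrt(1739) / 1147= 1087590045.37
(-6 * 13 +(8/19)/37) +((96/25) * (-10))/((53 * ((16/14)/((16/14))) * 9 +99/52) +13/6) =-20593690366/263790205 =-78.07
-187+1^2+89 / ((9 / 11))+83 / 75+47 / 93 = -527381 / 6975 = -75.61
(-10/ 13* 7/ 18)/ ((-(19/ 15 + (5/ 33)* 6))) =0.14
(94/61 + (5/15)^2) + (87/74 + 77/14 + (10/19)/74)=3216823/385947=8.33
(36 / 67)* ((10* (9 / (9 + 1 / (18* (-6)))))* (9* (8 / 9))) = 2799360 / 65057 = 43.03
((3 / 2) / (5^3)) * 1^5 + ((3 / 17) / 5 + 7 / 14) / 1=1163 / 2125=0.55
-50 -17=-67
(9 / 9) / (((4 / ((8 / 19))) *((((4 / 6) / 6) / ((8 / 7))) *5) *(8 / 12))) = 216 / 665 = 0.32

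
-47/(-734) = 47/734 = 0.06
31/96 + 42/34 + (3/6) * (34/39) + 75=1633507/21216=76.99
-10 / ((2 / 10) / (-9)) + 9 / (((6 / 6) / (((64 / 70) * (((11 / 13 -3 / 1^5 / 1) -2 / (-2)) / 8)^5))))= 1197641333925 / 2661428224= 450.00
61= 61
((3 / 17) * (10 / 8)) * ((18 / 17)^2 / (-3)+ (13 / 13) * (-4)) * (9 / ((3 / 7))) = -20.26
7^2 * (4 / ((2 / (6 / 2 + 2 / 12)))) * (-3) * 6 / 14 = -399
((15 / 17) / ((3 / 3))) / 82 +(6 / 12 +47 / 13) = 37387 / 9061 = 4.13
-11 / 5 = -2.20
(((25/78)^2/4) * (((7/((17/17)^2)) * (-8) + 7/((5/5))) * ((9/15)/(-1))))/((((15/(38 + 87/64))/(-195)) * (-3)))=15428875/119808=128.78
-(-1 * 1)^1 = 1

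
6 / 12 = 0.50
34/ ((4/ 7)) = 59.50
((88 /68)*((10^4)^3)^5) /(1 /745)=16390000000000000000000000000000000000000000000000000000000000000 /17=964117647058823529411764700000000000000000000000000000000000000.00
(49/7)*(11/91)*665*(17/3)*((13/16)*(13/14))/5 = 46189/96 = 481.14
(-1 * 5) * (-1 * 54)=270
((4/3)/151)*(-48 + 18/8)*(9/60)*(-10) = 183/302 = 0.61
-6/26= -3/13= -0.23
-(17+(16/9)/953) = -145825/8577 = -17.00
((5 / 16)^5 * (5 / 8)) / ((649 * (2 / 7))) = 0.00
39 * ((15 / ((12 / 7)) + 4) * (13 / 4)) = 25857 / 16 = 1616.06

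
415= 415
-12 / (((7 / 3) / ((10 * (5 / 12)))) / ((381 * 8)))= -457200 / 7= -65314.29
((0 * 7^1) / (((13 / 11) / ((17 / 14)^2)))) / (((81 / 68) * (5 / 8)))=0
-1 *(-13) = 13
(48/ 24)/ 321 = 2/ 321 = 0.01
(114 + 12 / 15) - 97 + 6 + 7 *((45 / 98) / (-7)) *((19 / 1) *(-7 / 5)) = 2521 / 70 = 36.01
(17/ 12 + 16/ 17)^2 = 231361/ 41616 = 5.56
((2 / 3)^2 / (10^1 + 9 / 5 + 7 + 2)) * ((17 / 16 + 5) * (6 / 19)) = 485 / 11856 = 0.04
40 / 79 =0.51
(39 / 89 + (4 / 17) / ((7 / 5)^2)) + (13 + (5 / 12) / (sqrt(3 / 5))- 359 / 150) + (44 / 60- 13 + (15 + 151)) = 5 * sqrt(15) / 36 + 611253079 / 3706850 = 165.44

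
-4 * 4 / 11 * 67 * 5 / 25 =-1072 / 55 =-19.49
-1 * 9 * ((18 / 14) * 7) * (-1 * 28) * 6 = 13608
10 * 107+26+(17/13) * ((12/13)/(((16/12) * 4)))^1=741049/676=1096.23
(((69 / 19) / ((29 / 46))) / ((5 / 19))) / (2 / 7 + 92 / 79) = 877611 / 58145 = 15.09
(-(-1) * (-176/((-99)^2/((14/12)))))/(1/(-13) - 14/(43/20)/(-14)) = -4472/82863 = -0.05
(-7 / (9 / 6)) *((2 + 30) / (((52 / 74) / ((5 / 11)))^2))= -3833200 / 61347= -62.48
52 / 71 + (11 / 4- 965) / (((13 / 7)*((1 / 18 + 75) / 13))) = -2439439 / 27406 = -89.01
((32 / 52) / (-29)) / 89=-8 / 33553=-0.00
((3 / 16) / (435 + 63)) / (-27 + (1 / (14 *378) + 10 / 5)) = -1323 / 87846536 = -0.00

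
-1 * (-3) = 3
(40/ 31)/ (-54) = -20/ 837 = -0.02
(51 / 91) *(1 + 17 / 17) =102 / 91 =1.12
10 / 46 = 5 / 23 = 0.22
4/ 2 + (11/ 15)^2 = 571/ 225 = 2.54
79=79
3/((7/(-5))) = -15/7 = -2.14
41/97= 0.42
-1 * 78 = -78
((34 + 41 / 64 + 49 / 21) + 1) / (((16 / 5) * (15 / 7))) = 51037 / 9216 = 5.54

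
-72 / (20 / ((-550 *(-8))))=-15840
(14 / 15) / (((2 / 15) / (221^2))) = 341887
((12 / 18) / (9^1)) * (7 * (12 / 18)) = 28 / 81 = 0.35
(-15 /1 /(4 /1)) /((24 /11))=-1.72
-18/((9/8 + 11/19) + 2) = -2736/563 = -4.86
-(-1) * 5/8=5/8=0.62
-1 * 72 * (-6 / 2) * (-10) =-2160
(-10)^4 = 10000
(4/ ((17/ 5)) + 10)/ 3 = 3.73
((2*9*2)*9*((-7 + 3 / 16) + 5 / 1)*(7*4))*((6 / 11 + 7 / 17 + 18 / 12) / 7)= -2158731 / 374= -5772.01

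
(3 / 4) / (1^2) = 3 / 4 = 0.75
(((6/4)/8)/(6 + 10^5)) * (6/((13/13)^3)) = 0.00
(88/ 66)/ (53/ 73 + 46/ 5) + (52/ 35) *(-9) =-5035592/ 380415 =-13.24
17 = 17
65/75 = 13/15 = 0.87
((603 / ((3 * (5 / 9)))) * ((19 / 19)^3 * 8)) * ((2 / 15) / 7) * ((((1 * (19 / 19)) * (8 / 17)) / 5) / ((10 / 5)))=38592 / 14875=2.59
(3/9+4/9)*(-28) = -196/9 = -21.78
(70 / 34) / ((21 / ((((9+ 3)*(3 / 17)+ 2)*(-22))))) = -7700 / 867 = -8.88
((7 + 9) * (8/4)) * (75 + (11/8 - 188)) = -3572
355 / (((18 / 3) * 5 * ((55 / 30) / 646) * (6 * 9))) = 22933 / 297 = 77.22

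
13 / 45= 0.29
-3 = -3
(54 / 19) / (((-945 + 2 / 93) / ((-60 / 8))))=37665 / 1669777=0.02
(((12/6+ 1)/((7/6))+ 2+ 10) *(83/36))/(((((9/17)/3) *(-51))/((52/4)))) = -48.53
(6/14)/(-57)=-1/133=-0.01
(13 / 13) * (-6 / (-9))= 2 / 3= 0.67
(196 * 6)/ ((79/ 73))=85848/ 79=1086.68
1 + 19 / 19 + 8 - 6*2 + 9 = 7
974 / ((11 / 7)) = 6818 / 11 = 619.82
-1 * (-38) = 38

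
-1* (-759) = 759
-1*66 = -66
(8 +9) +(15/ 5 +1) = 21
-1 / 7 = -0.14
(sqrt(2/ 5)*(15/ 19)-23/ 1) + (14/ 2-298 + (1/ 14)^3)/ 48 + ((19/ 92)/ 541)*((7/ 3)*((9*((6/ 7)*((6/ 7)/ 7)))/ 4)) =-47629953661/ 1638892416 + 3*sqrt(10)/ 19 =-28.56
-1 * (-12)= 12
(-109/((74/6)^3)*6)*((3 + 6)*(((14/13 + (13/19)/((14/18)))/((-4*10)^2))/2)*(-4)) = 268816563/35031614800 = 0.01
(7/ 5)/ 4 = 7/ 20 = 0.35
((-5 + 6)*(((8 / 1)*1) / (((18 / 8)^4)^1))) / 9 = 2048 / 59049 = 0.03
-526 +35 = -491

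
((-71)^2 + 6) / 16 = 5047 / 16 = 315.44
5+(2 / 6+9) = 14.33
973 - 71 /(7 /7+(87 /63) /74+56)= 86104277 /88607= 971.75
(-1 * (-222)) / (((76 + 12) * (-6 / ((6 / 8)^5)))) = -8991 / 90112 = -0.10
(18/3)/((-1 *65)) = -6/65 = -0.09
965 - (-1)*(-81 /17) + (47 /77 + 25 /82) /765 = 4638143899 /4830210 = 960.24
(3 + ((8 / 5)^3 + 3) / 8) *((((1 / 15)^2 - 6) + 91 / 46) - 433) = -1698.69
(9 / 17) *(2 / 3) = 6 / 17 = 0.35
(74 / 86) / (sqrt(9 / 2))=37*sqrt(2) / 129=0.41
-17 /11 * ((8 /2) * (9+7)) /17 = -64 /11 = -5.82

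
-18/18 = -1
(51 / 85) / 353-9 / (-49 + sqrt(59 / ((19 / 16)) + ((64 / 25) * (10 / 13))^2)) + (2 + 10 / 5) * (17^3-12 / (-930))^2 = 7020 * sqrt(567321) / 188440579 + 154300855289722297457532 / 1598131573397675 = 96550783.37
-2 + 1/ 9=-17/ 9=-1.89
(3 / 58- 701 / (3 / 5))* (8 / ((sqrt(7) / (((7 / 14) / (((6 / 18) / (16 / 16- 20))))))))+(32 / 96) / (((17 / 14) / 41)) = 100688.97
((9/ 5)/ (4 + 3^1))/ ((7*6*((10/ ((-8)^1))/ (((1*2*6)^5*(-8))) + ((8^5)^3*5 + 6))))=11943936/ 343195908883854878639305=0.00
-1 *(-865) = 865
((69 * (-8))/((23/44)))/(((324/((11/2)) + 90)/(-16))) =30976/273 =113.47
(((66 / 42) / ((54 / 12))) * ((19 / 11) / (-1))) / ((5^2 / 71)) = -2698 / 1575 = -1.71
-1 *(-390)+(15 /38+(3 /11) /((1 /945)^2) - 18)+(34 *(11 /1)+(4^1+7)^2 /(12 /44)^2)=925171525 /3762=245925.45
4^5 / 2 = 512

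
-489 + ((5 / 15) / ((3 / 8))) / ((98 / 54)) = -488.51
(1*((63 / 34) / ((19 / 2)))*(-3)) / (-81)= 7 / 969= 0.01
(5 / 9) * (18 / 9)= 10 / 9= 1.11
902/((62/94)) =1367.55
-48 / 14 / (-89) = 24 / 623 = 0.04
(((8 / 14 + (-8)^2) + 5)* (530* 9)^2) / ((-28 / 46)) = -2600563601.02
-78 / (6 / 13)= -169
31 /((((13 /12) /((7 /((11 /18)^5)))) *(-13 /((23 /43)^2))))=-2602910153088 /50325377531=-51.72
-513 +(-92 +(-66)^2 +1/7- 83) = 25677/7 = 3668.14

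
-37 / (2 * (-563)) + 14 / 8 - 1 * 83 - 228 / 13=-98.76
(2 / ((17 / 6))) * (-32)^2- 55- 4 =11285 / 17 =663.82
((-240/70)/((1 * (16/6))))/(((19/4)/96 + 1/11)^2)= -160579584/2461543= -65.24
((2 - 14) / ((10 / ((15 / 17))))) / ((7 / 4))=-72 / 119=-0.61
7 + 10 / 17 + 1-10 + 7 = 95 / 17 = 5.59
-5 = -5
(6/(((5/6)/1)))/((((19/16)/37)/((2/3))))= 14208/95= 149.56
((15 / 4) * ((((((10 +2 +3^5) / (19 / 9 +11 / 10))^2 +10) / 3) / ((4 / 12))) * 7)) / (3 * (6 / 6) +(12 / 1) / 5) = 159721625 / 5202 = 30703.89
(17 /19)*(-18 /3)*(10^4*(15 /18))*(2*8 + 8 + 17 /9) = -198050000 /171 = -1158187.13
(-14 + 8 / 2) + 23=13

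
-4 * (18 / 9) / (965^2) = -8 / 931225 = -0.00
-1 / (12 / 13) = -13 / 12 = -1.08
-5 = -5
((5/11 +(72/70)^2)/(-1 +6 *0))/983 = -20381/13245925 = -0.00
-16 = -16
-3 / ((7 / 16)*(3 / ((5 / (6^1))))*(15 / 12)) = -32 / 21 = -1.52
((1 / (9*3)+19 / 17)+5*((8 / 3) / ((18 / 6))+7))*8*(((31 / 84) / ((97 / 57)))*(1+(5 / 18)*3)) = 120736165 / 934983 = 129.13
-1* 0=0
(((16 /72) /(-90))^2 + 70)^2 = 131830606026001 /26904200625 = 4900.00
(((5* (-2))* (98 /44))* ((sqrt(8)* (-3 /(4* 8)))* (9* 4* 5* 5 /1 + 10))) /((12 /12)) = 334425* sqrt(2) /88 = 5374.41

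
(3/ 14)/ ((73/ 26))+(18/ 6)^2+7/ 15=73147/ 7665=9.54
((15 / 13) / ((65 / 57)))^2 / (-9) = -3249 / 28561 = -0.11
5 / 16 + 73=1173 / 16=73.31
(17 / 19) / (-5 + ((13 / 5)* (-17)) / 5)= -0.06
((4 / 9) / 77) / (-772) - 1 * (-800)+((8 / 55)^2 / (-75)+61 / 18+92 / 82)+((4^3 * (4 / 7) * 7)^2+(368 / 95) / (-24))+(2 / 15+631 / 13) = 412144075269446519 / 6208015563750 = 66389.02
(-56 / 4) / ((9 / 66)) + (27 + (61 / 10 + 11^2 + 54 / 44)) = 8689 / 165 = 52.66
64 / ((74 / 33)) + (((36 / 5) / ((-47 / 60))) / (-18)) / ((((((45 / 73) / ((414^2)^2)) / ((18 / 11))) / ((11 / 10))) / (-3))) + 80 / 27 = -154248947429099504 / 1173825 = -131407107046.71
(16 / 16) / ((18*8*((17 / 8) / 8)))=4 / 153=0.03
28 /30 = 0.93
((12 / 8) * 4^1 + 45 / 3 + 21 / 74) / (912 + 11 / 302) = 47565 / 2038219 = 0.02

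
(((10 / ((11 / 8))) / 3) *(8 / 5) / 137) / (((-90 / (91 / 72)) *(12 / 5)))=-0.00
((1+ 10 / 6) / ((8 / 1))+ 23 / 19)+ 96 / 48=202 / 57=3.54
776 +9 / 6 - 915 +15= -245 / 2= -122.50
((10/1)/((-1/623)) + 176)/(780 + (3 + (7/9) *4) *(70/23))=-626589/82655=-7.58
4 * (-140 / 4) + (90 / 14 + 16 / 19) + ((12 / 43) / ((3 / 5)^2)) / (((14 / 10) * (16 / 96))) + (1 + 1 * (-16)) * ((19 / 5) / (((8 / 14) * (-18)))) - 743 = -118982477 / 137256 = -866.87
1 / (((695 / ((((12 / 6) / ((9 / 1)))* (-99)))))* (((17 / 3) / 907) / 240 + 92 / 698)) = -1002808224 / 4176362447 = -0.24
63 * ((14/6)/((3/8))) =392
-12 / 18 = -2 / 3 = -0.67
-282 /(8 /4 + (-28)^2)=-47 /131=-0.36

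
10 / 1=10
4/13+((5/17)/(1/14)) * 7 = 6438/221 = 29.13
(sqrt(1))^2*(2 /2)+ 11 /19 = 30 /19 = 1.58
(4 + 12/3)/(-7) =-8/7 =-1.14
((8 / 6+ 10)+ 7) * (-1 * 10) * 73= -40150 / 3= -13383.33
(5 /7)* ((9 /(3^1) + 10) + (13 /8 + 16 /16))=625 /56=11.16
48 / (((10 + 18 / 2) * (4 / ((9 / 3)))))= 36 / 19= 1.89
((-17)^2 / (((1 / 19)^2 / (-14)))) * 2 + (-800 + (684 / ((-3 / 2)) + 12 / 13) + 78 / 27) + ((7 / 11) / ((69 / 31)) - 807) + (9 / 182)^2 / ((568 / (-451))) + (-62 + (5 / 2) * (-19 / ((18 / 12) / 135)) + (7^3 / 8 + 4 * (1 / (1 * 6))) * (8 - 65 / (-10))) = -125393026677703501 / 42840461664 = -2926976.55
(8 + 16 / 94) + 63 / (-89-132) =81903 / 10387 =7.89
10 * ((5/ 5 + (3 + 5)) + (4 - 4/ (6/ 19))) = 10/ 3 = 3.33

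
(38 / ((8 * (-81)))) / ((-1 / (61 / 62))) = 1159 / 20088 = 0.06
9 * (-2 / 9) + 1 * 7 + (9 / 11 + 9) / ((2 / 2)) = 163 / 11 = 14.82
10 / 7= 1.43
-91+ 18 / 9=-89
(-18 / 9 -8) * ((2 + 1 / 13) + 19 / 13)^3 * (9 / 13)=-8760240 / 28561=-306.72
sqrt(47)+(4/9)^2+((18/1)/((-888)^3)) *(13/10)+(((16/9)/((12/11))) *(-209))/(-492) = 127726600003/143546549760+sqrt(47) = 7.75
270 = 270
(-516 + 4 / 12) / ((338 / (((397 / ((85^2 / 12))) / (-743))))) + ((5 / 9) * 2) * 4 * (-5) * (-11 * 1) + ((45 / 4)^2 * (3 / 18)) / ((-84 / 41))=234.15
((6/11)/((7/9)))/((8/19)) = 513/308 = 1.67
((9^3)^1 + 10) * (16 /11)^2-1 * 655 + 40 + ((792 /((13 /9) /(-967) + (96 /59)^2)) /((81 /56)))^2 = 34033162344525298962281 /777531638866227025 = 43770.77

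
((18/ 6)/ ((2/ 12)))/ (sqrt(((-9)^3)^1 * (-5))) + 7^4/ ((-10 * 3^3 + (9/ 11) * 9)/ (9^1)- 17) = -51.69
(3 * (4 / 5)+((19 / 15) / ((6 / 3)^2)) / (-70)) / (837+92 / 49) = 70427 / 24663000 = 0.00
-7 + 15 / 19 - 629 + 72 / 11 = -131391 / 209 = -628.67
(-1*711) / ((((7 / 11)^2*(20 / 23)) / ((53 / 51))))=-34957263 / 16660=-2098.28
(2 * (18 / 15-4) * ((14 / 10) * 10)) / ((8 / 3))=-147 / 5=-29.40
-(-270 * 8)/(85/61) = 26352/17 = 1550.12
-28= -28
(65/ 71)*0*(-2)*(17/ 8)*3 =0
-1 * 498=-498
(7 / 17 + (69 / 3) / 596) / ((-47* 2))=-4563 / 952408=-0.00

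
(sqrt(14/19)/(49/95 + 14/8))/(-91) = -20*sqrt(266)/78351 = -0.00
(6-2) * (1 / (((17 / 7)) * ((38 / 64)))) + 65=21891 / 323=67.77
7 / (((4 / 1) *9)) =0.19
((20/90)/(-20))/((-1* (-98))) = -1/8820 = -0.00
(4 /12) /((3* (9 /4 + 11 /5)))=0.02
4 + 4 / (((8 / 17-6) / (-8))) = 460 / 47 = 9.79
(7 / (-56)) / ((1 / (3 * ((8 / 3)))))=-1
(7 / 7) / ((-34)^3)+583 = 22914231 / 39304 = 583.00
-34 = -34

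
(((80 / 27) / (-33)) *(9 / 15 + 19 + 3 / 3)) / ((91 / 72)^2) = -105472 / 91091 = -1.16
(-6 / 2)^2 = 9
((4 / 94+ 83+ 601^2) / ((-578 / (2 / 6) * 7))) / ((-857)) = 8490175 / 244453251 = 0.03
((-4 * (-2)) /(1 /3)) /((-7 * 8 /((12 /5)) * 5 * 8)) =-9 /350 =-0.03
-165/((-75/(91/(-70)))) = -143/50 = -2.86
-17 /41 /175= -17 /7175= -0.00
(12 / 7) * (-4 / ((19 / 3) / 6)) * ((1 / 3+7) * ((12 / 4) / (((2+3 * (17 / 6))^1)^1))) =-13.61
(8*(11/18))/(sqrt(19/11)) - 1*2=-2 + 44*sqrt(209)/171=1.72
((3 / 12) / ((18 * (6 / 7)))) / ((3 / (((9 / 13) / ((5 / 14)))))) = 0.01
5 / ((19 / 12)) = 60 / 19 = 3.16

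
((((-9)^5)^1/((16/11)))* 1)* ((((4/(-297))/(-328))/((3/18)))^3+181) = -61277461397100/8339441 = -7347909.94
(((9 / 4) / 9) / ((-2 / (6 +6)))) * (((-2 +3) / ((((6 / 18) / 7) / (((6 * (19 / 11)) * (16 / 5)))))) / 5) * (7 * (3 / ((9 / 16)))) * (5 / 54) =-119168 / 165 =-722.23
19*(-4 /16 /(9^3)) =-19 /2916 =-0.01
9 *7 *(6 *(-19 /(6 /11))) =-13167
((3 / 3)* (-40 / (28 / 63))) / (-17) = 90 / 17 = 5.29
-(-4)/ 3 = 4/ 3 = 1.33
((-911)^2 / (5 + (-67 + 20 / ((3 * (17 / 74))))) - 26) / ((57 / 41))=-18119.18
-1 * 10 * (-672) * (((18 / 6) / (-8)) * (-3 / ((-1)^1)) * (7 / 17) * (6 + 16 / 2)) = -740880 / 17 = -43581.18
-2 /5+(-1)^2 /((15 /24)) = 1.20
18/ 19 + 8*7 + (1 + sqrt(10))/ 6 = sqrt(10)/ 6 + 6511/ 114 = 57.64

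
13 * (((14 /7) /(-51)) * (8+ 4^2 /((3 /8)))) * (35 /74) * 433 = -29946280 /5661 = -5289.93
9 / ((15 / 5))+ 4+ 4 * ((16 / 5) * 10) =135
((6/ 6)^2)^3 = 1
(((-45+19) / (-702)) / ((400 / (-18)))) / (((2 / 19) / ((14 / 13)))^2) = -17689 / 101400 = -0.17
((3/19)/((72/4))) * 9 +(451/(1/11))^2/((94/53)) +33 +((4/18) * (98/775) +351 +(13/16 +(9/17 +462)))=23511349990032391/1694199600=13877556.10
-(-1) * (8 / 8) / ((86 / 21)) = 21 / 86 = 0.24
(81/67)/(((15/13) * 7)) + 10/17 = 29417/39865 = 0.74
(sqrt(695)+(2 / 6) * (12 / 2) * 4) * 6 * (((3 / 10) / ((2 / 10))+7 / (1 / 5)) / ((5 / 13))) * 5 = 97831.04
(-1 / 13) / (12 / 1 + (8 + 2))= -1 / 286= -0.00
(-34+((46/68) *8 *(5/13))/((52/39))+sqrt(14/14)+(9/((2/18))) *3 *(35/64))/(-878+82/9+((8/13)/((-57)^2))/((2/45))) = -0.12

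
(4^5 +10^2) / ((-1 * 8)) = -281 / 2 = -140.50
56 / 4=14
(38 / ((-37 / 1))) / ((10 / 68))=-1292 / 185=-6.98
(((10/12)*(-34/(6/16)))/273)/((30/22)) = -1496/7371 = -0.20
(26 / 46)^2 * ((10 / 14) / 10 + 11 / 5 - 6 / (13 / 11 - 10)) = 3387267 / 3591910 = 0.94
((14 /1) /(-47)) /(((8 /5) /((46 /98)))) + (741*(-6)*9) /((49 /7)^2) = -7523437 /9212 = -816.70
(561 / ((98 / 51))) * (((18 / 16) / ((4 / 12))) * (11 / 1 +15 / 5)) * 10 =137945.89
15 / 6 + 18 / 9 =9 / 2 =4.50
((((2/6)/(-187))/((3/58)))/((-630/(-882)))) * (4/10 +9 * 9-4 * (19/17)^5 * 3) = -174302238754/59740483275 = -2.92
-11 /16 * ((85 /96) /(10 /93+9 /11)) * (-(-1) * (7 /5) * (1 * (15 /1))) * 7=-46868745 /484864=-96.66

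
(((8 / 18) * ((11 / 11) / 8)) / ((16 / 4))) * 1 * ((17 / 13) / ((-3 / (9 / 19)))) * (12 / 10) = -17 / 4940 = -0.00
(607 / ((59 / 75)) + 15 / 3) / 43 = 45820 / 2537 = 18.06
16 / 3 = 5.33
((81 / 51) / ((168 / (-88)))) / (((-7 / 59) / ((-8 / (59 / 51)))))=-2376 / 49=-48.49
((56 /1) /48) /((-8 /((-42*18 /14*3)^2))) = -15309 /4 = -3827.25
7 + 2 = 9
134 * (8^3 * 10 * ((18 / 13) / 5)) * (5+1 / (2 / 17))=33343488 / 13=2564883.69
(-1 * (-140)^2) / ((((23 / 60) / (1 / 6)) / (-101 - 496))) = 117012000 / 23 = 5087478.26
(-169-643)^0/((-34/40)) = -20/17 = -1.18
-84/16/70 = -3/40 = -0.08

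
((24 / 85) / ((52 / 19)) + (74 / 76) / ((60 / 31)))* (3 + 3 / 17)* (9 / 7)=24743151 / 9993620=2.48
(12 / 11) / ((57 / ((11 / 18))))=2 / 171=0.01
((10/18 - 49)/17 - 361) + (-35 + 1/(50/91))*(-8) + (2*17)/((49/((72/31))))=-562413823/5810175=-96.80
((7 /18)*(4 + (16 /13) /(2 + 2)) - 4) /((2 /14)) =-1904 /117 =-16.27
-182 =-182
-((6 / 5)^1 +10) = -56 / 5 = -11.20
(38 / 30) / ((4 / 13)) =247 / 60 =4.12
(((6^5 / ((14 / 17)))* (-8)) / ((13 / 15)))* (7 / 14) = -43579.78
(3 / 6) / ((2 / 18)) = 4.50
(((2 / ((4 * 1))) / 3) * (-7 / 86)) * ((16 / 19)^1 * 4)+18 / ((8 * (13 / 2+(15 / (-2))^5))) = -85203176 / 1860718317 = -0.05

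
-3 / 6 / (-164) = 1 / 328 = 0.00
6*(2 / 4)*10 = 30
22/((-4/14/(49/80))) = -3773/80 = -47.16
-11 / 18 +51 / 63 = 25 / 126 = 0.20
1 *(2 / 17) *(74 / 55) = 148 / 935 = 0.16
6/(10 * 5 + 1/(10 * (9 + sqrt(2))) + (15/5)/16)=3840 * sqrt(2)/1274075999 + 152283360/1274075999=0.12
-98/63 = -1.56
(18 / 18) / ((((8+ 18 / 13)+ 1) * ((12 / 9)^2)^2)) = 39 / 1280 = 0.03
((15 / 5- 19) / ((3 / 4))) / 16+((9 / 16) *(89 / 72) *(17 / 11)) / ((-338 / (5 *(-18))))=-747553 / 713856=-1.05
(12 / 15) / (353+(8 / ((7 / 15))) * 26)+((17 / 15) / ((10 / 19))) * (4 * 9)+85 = 22716373 / 139775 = 162.52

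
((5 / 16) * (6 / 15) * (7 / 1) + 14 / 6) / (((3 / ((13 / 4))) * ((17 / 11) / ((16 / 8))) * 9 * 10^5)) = 11011 / 2203200000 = 0.00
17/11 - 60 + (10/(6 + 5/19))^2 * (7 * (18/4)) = 486161/22253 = 21.85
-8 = -8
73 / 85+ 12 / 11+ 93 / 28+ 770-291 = 484.27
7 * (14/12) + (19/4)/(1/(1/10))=1037/120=8.64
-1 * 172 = -172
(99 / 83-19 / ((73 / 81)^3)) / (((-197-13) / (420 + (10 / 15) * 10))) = 11371659008 / 226018877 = 50.31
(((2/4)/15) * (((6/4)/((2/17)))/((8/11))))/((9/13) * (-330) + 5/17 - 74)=-41327/21369280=-0.00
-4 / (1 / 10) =-40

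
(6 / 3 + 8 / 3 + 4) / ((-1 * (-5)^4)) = -26 / 1875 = -0.01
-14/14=-1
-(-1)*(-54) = -54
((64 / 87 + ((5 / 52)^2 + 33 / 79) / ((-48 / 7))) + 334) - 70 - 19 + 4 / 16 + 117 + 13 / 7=759281256101 / 2081474304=364.78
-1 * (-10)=10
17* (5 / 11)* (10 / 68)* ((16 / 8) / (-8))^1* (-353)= 8825 / 88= 100.28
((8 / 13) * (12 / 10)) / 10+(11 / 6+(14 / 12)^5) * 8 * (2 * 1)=10107139 / 157950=63.99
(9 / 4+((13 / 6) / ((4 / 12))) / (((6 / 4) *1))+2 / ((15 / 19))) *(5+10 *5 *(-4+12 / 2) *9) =99007 / 12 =8250.58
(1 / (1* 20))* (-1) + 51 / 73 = 947 / 1460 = 0.65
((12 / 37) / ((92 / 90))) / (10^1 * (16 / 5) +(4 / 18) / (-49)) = 11907 / 1200761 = 0.01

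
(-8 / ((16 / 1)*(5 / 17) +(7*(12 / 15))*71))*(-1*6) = 1020 / 8549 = 0.12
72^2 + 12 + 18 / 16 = 5197.12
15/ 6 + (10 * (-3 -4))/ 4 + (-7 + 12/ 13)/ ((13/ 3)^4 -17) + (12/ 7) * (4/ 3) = -31496681/ 2473744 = -12.73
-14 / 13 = -1.08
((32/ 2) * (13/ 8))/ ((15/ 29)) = 754/ 15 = 50.27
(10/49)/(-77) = -10/3773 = -0.00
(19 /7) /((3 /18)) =114 /7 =16.29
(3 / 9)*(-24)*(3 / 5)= -24 / 5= -4.80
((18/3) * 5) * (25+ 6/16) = 3045/4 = 761.25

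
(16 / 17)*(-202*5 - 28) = -16608 / 17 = -976.94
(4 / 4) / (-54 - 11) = -1 / 65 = -0.02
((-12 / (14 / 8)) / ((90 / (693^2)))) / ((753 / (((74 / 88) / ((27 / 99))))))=-188034 / 1255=-149.83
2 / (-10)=-1 / 5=-0.20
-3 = -3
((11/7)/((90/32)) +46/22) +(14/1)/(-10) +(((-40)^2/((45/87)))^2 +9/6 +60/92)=305031481243/31878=9568714.51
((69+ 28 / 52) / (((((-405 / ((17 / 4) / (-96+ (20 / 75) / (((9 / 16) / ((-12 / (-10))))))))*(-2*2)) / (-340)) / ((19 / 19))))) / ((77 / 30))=4082125 / 16120104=0.25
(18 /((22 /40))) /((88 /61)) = 2745 /121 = 22.69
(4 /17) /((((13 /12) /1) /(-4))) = -192 /221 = -0.87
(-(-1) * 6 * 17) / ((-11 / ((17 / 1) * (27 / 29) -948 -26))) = 2834274 / 319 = 8884.87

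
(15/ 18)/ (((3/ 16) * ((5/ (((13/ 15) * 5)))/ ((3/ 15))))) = 104/ 135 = 0.77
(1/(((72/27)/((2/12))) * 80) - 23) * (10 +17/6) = -755601/2560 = -295.16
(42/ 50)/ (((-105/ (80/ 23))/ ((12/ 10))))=-0.03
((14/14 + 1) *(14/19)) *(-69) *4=-7728/19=-406.74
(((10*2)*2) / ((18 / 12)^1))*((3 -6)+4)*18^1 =480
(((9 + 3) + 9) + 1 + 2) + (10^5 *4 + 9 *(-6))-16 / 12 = 1199906 / 3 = 399968.67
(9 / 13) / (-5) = -9 / 65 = -0.14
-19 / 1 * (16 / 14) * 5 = -760 / 7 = -108.57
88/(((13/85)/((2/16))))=935/13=71.92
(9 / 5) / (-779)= -9 / 3895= -0.00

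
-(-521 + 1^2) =520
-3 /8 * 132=-99 /2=-49.50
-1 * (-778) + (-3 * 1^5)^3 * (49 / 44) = 32909 / 44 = 747.93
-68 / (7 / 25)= -1700 / 7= -242.86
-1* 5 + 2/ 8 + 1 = -15/ 4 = -3.75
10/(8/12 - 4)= -3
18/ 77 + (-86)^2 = 569510/ 77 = 7396.23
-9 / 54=-1 / 6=-0.17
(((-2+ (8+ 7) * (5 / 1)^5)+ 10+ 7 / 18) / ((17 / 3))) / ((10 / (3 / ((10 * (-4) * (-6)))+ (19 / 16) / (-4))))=-76794991 / 326400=-235.28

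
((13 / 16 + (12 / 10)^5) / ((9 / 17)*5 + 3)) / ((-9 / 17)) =-47696849 / 43200000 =-1.10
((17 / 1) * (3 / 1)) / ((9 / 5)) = 85 / 3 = 28.33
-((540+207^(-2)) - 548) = 342791/42849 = 8.00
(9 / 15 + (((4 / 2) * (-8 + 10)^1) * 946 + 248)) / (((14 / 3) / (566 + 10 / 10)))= 4899609 / 10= 489960.90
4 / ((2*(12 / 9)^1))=3 / 2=1.50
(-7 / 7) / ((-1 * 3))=0.33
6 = 6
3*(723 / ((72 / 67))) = 16147 / 8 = 2018.38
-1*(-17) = 17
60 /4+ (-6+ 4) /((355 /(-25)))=1075 /71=15.14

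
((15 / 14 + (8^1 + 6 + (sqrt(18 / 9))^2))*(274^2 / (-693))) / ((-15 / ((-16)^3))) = -36747599872 / 72765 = -505017.52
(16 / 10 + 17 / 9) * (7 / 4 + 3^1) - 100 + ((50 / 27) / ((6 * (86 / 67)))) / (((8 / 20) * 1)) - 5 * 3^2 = -2226101 / 17415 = -127.83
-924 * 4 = -3696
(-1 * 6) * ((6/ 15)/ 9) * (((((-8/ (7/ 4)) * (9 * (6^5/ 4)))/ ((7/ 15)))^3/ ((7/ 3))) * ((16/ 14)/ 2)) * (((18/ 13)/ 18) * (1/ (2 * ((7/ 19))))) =18005849085622144204800/ 524596891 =34323209676860.52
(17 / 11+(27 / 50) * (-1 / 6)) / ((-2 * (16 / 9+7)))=-14409 / 173800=-0.08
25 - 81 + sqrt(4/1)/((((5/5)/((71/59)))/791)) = 109018/59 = 1847.76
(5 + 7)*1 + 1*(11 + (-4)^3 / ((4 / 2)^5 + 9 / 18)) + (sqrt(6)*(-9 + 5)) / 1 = 1367 / 65 -4*sqrt(6) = 11.23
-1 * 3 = -3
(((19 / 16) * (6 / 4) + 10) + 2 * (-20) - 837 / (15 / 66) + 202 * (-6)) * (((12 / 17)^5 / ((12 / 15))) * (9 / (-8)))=1722662721 / 1419857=1213.26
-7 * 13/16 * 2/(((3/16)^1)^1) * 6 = -364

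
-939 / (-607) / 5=939 / 3035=0.31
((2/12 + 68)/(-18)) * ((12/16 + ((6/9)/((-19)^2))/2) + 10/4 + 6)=-16390675/467856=-35.03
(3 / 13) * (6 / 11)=18 / 143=0.13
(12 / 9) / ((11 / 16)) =64 / 33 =1.94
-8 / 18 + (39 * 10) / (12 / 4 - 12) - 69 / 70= -28201 / 630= -44.76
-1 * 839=-839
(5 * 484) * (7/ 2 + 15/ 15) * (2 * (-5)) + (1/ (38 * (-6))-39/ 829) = -20583416521/ 189012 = -108900.05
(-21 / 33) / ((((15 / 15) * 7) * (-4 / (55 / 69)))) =0.02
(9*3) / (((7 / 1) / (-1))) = -27 / 7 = -3.86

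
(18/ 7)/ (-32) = -9/ 112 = -0.08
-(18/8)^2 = -81/16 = -5.06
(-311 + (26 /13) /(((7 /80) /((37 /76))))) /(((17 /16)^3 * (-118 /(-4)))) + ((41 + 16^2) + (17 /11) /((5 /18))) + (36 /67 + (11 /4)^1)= 168987310758933 /568261064140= 297.38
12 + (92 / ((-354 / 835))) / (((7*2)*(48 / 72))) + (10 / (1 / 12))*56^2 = 310831027 / 826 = 376308.75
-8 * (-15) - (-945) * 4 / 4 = 1065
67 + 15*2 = 97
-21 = -21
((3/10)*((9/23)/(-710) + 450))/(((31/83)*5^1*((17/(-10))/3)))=-127.57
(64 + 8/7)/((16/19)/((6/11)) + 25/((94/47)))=51984/11207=4.64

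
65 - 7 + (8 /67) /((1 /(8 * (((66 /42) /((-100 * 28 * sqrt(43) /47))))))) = 58 - 2068 * sqrt(43) /3529225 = 58.00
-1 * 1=-1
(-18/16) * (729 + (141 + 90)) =-1080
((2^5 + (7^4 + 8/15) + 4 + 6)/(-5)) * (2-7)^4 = -305441.67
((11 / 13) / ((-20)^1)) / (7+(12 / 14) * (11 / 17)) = -1309 / 233740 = -0.01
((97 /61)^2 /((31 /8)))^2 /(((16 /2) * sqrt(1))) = 708234248 /13305853201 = 0.05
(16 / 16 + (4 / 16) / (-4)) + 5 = 95 / 16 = 5.94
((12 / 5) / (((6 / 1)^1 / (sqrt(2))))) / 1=0.57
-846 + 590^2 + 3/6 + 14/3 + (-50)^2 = 2098555/6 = 349759.17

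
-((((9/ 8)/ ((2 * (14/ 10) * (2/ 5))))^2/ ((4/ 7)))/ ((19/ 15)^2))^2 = -129746337890625/ 107134754750464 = -1.21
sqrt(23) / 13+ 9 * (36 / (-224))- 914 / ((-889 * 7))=-64697 / 49784+ sqrt(23) / 13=-0.93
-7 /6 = -1.17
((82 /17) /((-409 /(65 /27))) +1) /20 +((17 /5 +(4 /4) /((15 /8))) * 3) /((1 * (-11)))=-8459621 /8260164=-1.02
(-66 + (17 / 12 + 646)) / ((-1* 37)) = -6977 / 444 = -15.71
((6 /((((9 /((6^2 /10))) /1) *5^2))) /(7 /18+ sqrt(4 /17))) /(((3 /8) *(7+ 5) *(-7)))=816 /57875-1728 *sqrt(17) /405125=-0.00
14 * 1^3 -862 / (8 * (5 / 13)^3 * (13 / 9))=-648551 / 500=-1297.10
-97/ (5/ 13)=-1261/ 5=-252.20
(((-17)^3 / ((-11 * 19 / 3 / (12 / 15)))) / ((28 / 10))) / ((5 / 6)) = 176868 / 7315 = 24.18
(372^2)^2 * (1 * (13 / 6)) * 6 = 248951708928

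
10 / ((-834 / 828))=-1380 / 139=-9.93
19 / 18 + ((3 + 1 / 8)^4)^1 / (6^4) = 5993953 / 5308416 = 1.13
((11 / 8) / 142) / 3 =11 / 3408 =0.00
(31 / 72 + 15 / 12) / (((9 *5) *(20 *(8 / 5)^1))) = 121 / 103680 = 0.00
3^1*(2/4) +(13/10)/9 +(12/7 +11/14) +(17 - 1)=1813/90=20.14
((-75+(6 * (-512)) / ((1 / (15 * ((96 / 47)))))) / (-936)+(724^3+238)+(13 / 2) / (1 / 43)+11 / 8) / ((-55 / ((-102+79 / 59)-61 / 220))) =280431080718322141 / 402639600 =696481619.59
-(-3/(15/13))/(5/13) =169/25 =6.76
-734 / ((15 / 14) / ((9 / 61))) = -30828 / 305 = -101.08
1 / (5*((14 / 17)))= 17 / 70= 0.24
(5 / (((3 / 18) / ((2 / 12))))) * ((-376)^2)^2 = 99935866880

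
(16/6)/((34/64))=256/51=5.02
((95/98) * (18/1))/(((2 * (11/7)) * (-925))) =-171/28490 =-0.01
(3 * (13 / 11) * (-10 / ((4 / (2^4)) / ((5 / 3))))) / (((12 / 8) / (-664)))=3452800 / 33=104630.30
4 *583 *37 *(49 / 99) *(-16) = -6149696 / 9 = -683299.56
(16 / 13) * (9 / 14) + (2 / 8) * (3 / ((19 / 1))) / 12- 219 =-6036437 / 27664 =-218.21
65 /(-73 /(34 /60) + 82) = -1105 /796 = -1.39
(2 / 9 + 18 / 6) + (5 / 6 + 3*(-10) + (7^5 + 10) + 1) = 302257 / 18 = 16792.06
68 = 68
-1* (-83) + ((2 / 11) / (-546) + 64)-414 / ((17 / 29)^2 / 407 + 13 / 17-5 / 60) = -5060191274312 / 11004112119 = -459.85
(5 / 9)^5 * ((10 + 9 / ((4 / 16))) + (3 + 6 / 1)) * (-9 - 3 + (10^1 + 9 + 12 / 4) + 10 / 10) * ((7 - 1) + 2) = 15125000 / 59049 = 256.14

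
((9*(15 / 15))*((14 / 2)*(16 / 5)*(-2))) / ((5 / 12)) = -24192 / 25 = -967.68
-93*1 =-93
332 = 332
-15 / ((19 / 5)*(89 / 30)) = -2250 / 1691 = -1.33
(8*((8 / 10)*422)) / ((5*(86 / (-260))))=-351104 / 215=-1633.04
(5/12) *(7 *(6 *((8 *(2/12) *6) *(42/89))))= 5880/89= 66.07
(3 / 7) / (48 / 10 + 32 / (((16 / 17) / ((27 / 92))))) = 230 / 7931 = 0.03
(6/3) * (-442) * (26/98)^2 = -149396/2401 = -62.22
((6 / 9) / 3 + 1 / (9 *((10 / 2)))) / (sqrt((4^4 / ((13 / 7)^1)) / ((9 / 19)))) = 11 *sqrt(1729) / 31920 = 0.01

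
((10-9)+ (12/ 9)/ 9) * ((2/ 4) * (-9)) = -31/ 6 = -5.17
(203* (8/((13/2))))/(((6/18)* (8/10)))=12180/13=936.92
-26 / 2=-13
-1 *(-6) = 6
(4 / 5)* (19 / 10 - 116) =-2282 / 25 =-91.28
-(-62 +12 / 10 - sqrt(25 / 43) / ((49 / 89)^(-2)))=12005 *sqrt(43) / 340603 +304 / 5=61.03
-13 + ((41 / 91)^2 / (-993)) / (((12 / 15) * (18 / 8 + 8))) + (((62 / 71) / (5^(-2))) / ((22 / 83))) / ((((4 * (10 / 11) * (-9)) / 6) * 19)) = -204031177193 / 14790495356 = -13.79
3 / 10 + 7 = 73 / 10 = 7.30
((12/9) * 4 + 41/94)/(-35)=-1627/9870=-0.16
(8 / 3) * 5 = 40 / 3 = 13.33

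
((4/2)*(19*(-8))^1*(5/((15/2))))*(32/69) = -19456/207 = -93.99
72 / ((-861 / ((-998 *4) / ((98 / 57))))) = 194.16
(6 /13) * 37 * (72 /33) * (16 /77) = 85248 /11011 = 7.74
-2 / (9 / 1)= -2 / 9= -0.22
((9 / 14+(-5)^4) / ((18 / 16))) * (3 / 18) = 17518 / 189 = 92.69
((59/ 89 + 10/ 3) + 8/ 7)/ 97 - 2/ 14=-0.09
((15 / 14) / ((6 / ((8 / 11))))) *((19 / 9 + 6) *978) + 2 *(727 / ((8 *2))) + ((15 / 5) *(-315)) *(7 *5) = -59050823 / 1848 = -31953.91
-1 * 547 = -547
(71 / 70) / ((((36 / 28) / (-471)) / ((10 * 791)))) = -8817277 / 3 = -2939092.33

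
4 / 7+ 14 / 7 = 2.57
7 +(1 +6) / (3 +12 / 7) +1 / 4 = 1153 / 132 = 8.73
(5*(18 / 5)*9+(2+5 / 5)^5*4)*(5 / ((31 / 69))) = 391230 / 31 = 12620.32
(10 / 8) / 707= 5 / 2828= 0.00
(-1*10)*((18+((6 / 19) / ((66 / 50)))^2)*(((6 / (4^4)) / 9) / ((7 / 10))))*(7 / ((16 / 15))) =-49297375 / 11182336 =-4.41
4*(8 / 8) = 4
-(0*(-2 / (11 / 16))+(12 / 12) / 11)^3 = -1 / 1331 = -0.00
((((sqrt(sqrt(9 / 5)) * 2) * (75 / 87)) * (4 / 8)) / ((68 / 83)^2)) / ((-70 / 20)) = -34445 * sqrt(3) * 5^(3 / 4) / 469336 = -0.43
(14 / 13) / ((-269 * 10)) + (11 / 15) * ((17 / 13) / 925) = 30878 / 48520875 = 0.00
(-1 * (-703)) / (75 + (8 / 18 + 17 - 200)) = -6327 / 968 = -6.54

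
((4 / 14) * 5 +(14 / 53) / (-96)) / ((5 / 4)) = 25391 / 22260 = 1.14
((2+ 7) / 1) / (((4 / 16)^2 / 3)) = 432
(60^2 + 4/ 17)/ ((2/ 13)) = 397826/ 17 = 23401.53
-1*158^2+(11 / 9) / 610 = -137052349 / 5490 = -24964.00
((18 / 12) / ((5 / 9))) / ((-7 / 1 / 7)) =-27 / 10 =-2.70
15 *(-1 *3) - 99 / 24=-393 / 8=-49.12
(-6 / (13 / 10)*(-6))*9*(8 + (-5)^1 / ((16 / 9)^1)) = 33615 / 26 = 1292.88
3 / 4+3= 15 / 4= 3.75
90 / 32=45 / 16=2.81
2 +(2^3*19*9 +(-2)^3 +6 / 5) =6816 / 5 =1363.20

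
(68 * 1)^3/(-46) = -157216/23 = -6835.48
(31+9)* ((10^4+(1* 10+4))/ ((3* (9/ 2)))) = 29671.11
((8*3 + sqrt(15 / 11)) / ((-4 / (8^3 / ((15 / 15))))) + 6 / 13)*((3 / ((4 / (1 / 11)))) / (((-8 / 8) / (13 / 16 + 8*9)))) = 6990*sqrt(165) / 121 + 6343425 / 416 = 15990.67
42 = 42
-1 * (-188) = 188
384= 384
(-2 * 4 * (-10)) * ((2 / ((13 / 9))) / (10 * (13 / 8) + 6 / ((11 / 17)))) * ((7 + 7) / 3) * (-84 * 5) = -124185600 / 14599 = -8506.45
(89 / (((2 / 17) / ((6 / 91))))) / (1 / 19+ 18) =86241 / 31213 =2.76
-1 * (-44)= 44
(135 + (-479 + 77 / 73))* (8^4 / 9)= -34181120 / 219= -156078.17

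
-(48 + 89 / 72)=-3545 / 72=-49.24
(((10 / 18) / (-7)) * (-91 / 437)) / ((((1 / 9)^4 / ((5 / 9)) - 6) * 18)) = -2925 / 19113506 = -0.00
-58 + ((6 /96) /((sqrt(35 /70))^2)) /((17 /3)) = -57.98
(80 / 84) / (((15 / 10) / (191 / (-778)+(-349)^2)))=1895219740 / 24507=77333.81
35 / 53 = 0.66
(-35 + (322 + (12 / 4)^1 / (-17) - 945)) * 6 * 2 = -134268 / 17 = -7898.12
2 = 2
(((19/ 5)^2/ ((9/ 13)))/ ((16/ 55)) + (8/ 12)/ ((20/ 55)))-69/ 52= 675839/ 9360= 72.21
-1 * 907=-907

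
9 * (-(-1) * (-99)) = -891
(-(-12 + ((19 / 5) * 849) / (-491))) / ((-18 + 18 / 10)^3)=-0.00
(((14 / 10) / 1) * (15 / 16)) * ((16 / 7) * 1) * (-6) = -18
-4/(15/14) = -56/15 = -3.73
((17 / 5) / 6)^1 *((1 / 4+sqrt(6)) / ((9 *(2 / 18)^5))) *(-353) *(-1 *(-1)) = -13124187 *sqrt(6) / 10 - 13124187 / 40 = -3542860.82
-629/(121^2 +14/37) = -23273/541731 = -0.04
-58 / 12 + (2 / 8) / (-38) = -2207 / 456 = -4.84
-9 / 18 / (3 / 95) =-95 / 6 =-15.83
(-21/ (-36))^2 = 49/ 144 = 0.34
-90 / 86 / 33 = -15 / 473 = -0.03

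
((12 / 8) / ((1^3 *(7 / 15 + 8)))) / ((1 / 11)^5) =7247295 / 254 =28532.66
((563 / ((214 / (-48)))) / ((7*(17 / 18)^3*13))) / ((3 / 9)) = -236405952 / 47837881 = -4.94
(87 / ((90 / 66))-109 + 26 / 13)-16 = -296 / 5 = -59.20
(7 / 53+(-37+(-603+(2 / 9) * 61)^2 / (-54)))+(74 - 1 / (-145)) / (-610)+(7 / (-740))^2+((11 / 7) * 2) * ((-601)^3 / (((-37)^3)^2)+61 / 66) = -9528516194826859142480807 / 1473061440202454566800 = -6468.51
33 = 33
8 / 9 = 0.89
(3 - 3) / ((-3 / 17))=0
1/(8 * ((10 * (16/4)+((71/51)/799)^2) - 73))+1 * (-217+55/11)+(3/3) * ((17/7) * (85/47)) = -29942323669909937/144222724554944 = -207.61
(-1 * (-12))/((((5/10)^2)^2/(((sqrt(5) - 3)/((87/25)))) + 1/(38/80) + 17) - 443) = -0.03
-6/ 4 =-3/ 2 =-1.50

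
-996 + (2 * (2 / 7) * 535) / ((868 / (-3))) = -1514529 / 1519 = -997.06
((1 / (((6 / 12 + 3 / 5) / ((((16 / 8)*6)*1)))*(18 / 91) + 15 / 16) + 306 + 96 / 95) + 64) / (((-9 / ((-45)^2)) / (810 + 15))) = -1014329340750 / 14687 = -69063072.16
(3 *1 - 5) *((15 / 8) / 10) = -3 / 8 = -0.38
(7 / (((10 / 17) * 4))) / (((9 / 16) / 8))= 1904 / 45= 42.31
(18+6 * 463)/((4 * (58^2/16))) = 3.32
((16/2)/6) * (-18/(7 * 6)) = -4/7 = -0.57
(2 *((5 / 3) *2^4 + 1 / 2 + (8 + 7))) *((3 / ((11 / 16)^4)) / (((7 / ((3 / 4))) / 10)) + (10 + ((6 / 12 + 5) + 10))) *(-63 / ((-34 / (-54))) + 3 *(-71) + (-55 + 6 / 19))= -1237039.43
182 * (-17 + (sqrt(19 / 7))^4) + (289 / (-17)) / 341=-4184871 / 2387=-1753.19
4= 4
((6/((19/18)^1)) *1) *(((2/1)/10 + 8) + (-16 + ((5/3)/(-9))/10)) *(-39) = 164658/95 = 1733.24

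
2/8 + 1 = 5/4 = 1.25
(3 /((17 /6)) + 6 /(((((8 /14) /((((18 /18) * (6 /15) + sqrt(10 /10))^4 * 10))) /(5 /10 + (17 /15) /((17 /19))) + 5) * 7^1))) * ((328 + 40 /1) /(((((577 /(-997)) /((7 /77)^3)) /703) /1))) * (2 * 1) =-48121191316116096 /58246464920545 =-826.17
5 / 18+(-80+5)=-1345 / 18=-74.72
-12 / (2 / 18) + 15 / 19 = -2037 / 19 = -107.21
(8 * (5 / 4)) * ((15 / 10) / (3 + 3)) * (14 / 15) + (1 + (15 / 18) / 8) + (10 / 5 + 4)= 151 / 16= 9.44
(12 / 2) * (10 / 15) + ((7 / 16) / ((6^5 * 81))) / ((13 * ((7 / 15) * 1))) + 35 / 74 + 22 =42774780857 / 1615790592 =26.47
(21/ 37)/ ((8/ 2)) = 21/ 148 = 0.14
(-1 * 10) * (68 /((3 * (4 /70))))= -11900 /3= -3966.67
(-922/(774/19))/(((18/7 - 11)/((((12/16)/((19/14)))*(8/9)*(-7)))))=-632492/68499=-9.23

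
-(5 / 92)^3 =-125 / 778688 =-0.00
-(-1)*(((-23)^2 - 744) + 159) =-56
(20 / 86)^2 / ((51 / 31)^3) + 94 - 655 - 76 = -156235093163 / 245271699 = -636.99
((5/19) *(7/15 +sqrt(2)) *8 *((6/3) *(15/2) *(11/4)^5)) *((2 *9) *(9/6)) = 152193195/2432 +326128275 *sqrt(2)/2432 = 252223.78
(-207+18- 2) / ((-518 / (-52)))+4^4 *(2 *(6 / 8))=94490 / 259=364.83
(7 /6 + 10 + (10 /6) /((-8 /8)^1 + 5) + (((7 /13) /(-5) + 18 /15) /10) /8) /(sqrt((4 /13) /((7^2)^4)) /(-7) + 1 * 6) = 3040604791 * sqrt(13) /1031147648918400 + 51103444722337 /26439683305600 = 1.93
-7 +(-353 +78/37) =-13242/37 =-357.89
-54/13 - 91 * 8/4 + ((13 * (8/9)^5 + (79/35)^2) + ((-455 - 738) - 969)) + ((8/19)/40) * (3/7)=-41733882151342/17866751175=-2335.84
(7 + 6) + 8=21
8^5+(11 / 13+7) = 426086 / 13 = 32775.85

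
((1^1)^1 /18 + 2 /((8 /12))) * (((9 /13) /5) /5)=11 /130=0.08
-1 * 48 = -48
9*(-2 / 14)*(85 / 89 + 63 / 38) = -3.36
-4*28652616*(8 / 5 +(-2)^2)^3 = -2515928905728 / 125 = -20127431245.82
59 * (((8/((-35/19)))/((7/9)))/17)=-80712/4165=-19.38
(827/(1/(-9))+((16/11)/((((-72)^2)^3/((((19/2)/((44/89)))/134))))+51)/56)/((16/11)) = -470693341476306024805/91996324425105408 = -5116.44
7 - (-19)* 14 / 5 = 301 / 5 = 60.20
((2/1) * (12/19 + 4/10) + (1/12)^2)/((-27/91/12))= -2577029/30780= -83.72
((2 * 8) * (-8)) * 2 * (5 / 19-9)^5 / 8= 1629004.99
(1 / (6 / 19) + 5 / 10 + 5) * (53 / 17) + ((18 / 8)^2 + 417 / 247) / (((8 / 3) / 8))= 9527743 / 201552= 47.27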